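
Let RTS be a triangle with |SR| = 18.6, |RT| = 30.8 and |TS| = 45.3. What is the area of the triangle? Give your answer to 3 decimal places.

Semiperimeter s = (45.3 + 18.6 + 30.8)/2 = 47.35.
Heron's formula: area = √(47.35·2.05·28.75·16.55) ≈ 214.91.

area ≈ 214.909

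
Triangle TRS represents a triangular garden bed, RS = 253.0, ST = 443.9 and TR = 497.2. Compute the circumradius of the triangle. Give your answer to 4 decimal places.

By the law of cosines, cos T = (ST² + TR² − RS²) / (2·ST·TR) ≈ 0.86143, so ∠T ≈ 30.52°.
Circumradius = RS/(2 sin T) ≈ 249.07.

249.0738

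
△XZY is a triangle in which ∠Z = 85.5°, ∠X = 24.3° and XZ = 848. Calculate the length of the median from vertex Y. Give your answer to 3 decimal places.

The third angle is ∠Y = 180° − ∠X − ∠Z = 70.20°.
Law of sines: ZY = XZ·sin X/sin Y ≈ 370.89.
Law of sines: YX = XZ·sin Z/sin Y ≈ 898.5.
Median from Y: ½√(2·ZY² + 2·YX² − XZ²) ≈ 540.98.

m_Y ≈ 540.980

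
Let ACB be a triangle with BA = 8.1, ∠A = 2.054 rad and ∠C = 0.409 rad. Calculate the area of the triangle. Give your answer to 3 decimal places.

The third angle is ∠B = π − ∠A − ∠C = 0.679 rad.
Law of sines: CB = BA·sin A/sin C ≈ 18.036.
Law of sines: AC = BA·sin B/sin C ≈ 12.785.
Area = ½·BA·CB·sin B ≈ 45.85.

area ≈ 45.850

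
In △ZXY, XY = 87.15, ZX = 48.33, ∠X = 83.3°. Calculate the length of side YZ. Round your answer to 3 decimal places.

By the law of cosines, YZ² = ZX² + XY² − 2·ZX·XY·cos X = 8948.1, so YZ ≈ 94.594.

94.594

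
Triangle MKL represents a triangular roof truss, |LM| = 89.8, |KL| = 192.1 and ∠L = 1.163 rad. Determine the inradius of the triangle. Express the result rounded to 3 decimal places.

By the law of cosines, |MK|² = |KL|² + |LM|² − 2·|KL|·|LM|·cos L = 31284, so |MK| ≈ 176.87.
Area = ½·|KL|·|LM|·sin L ≈ 7918.
Semiperimeter s = (192.1+89.8+176.87)/2 = 229.39.
Inradius = area/s = 7918/229.39 ≈ 34.518.

34.518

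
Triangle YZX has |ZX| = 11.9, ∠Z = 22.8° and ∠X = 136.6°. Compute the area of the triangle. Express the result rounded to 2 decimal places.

53.58

The third angle is ∠Y = 180° − ∠Z − ∠X = 20.60°.
Law of sines: |XY| = |ZX|·sin Z/sin Y ≈ 13.107.
Law of sines: |YZ| = |ZX|·sin X/sin Y ≈ 23.239.
Area = ½·|ZX|·|XY|·sin X ≈ 53.582.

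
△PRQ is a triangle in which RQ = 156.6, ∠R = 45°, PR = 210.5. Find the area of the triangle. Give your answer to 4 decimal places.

Area = ½·PR·RQ·sin R ≈ 11655.

area ≈ 11654.6400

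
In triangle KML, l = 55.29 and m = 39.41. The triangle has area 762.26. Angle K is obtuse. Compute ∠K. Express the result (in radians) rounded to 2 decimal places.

∠K ≈ 2.37 rad

From area = ½·m·l·sin K, we get sin K = 2·area/(m·l) ≈ 0.69965.
Taking the obtuse solution, ∠K ≈ 2.367 rad.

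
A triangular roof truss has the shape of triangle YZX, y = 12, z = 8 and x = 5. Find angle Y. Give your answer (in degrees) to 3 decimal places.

∠Y ≈ 133.433°

By the law of cosines, cos Y = (z² + x² − y²) / (2·z·x) ≈ -0.68750, so ∠Y ≈ 133.43°.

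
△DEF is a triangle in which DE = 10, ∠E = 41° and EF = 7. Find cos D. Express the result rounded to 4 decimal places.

cos D ≈ 0.7165

By the law of cosines, FD² = DE² + EF² − 2·DE·EF·cos E = 43.341, so FD ≈ 6.5834.
Law of cosines again: cos D = (FD² + DE² − EF²)/(2·FD·DE) ≈ 0.71651, so ∠D ≈ 44.23°.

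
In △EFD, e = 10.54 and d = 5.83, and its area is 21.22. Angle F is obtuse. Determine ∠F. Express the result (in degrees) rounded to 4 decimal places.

∠F ≈ 136.3174°

From area = ½·d·e·sin F, we get sin F = 2·area/(d·e) ≈ 0.69066.
Taking the obtuse solution, ∠F ≈ 136.32°.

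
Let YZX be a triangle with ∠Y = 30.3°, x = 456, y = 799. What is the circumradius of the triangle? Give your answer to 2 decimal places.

Law of sines: sin X = x·sin Y/y ≈ 0.28794.
Since y ≥ x, only the acute value applies: ∠X ≈ 16.73°.
Then ∠Z = 180° − ∠Y − ∠X ≈ 132.97°.
Law of sines gives z = y·sin Z/sin Y ≈ 1158.9.
Circumradius = y/(2 sin Y) ≈ 791.83.

791.83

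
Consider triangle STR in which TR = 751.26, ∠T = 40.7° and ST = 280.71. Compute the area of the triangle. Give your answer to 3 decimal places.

Area = ½·ST·TR·sin T ≈ 68759.

area ≈ 68759.275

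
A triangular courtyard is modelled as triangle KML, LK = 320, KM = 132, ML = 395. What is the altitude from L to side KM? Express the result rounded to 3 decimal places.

Semiperimeter s = (395 + 320 + 132)/2 = 423.5.
Heron's formula: area = √(423.5·28.5·103.5·291.5) ≈ 19083.
The altitude from L has length 2·area/KM ≈ 289.13.

h_L ≈ 289.131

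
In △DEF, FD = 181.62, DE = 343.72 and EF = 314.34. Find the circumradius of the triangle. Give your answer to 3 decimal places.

By the law of cosines, cos D = (FD² + DE² − EF²) / (2·FD·DE) ≈ 0.41905, so ∠D ≈ 65.23°.
Circumradius = EF/(2 sin D) ≈ 173.1.

173.102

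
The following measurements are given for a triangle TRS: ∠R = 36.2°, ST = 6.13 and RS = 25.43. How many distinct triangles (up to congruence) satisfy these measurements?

0

RS·sin R = 25.43·sin(36.2°) ≈ 15.02.
Since ST = 6.13 < 15.02 = RS sin R, no triangle exists.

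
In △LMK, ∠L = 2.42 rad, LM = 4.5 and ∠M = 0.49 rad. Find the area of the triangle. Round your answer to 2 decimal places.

The third angle is ∠K = π − ∠L − ∠M = 0.232 rad.
Law of sines: MK = LM·sin L/sin K ≈ 12.951.
Law of sines: KL = LM·sin M/sin K ≈ 9.2268.
Area = ½·LM·MK·sin M ≈ 13.714.

13.71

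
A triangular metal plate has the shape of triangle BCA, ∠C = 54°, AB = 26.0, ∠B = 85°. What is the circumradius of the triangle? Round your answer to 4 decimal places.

The third angle is ∠A = 180° − ∠B − ∠C = 41.00°.
Law of sines: CA = AB·sin B/sin C ≈ 32.015.
Law of sines: BC = AB·sin A/sin C ≈ 21.084.
Circumradius = AB/(2 sin C) ≈ 16.069.

R ≈ 16.0689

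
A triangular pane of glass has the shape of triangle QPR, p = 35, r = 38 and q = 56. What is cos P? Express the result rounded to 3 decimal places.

By the law of cosines, cos P = (r² + q² − p²) / (2·r·q) ≈ 0.78830, so ∠P ≈ 37.97°.

cos P ≈ 0.788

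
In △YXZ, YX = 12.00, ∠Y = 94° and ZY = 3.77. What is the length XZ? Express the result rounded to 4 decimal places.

By the law of cosines, XZ² = ZY² + YX² − 2·ZY·YX·cos Y = 164.52, so XZ ≈ 12.827.

12.8267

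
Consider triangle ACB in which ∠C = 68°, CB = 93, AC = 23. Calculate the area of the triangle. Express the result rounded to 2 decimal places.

area ≈ 991.62

Area = ½·AC·CB·sin C ≈ 991.62.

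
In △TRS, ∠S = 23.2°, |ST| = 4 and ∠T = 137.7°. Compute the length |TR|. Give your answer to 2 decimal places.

4.82

The third angle is ∠R = 180° − ∠S − ∠T = 19.10°.
Law of sines: |TR| = |ST|·sin S/sin R ≈ 4.8157.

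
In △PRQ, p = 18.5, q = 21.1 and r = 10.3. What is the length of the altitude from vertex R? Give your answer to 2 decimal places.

h_R ≈ 18.50

Semiperimeter s = (18.5 + 10.3 + 21.1)/2 = 24.95.
Heron's formula: area = √(24.95·6.45·14.65·3.85) ≈ 95.272.
The altitude from R has length 2·area/r ≈ 18.499.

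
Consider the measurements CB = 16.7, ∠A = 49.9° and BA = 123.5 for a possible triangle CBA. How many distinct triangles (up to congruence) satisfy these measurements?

BA·sin A = 123.5·sin(49.9°) ≈ 94.47.
Since CB = 16.7 < 94.47 = BA sin A, no triangle exists.

0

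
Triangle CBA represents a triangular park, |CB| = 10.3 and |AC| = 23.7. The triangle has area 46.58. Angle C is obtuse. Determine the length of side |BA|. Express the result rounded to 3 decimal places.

33.452

From area = ½·|AC|·|CB|·sin C, we get sin C = 2·area/(|AC|·|CB|) ≈ 0.38163.
Taking the obtuse solution, ∠C ≈ 2.750 rad.
Law of cosines then gives |BA| ≈ 33.452.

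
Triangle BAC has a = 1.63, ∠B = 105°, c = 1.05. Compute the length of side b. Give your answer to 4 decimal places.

By the law of cosines, b² = a² + c² − 2·a·c·cos B = 4.6453, so b ≈ 2.1553.

2.1553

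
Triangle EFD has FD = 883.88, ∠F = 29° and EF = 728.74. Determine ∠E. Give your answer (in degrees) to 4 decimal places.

By the law of cosines, DE² = EF² + FD² − 2·EF·FD·cos F = 1.8559e+05, so DE ≈ 430.8.
Law of cosines again: cos E = (DE² + EF² − FD²)/(2·DE·EF) ≈ -0.10288, so ∠E ≈ 95.90°.

∠E ≈ 95.9048°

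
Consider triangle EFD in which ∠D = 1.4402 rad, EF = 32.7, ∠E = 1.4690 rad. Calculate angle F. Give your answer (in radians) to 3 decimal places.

The third angle is ∠F = π − ∠D − ∠E = 0.2324 rad.

0.232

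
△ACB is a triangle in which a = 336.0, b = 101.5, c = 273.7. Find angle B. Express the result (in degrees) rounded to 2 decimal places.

By the law of cosines, cos B = (a² + c² − b²) / (2·a·c) ≈ 0.96509, so ∠B ≈ 15.18°.

15.18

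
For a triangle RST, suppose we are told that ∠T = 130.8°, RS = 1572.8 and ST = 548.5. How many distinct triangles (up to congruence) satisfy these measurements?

ST·sin T = 548.5·sin(130.8°) ≈ 415.2.
Since ∠T is not acute, a triangle exists only if RS > ST; here RS > ST, so there is exactly one triangle.

1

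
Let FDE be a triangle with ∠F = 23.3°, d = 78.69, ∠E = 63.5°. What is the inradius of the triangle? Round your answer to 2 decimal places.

r ≈ 12.17

The third angle is ∠D = 180° − ∠E − ∠F = 93.20°.
Law of sines: f = d·sin F/sin D ≈ 31.174.
Law of sines: e = d·sin E/sin D ≈ 70.532.
Area = ½·d·f·sin E ≈ 1097.7.
Semiperimeter s = (31.174+78.69+70.532)/2 = 90.198.
Inradius = area/s = 1097.7/90.198 ≈ 12.17.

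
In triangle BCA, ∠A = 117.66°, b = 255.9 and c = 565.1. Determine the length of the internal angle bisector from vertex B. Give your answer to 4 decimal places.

By the law of cosines, a² = b² + c² − 2·b·c·cos A = 5.1908e+05, so a ≈ 720.48.
Law of cosines again: cos B = (c² + a² − b²)/(2·c·a) ≈ 0.94923, so ∠B ≈ 18.34°.
The bisector from B has length 2·c·a·cos(∠B/2)/(c+a) ≈ 625.31.

625.3068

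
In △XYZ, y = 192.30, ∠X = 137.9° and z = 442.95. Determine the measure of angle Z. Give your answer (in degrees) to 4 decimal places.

∠Z ≈ 29.6847°

By the law of cosines, x² = y² + z² − 2·y·z·cos X = 3.5959e+05, so x ≈ 599.65.
Law of cosines again: cos Z = (x² + y² − z²)/(2·x·y) ≈ 0.86876, so ∠Z ≈ 29.68°.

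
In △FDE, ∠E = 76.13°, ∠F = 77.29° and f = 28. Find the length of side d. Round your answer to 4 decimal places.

12.8432

The third angle is ∠D = 180° − ∠E − ∠F = 26.58°.
Law of sines: d = f·sin D/sin F ≈ 12.843.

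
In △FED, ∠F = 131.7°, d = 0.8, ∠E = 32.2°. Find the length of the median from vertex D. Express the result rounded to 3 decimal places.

The third angle is ∠D = 180° − ∠F − ∠E = 16.10°.
Law of sines: f = d·sin F/sin D ≈ 2.1539.
Law of sines: e = d·sin E/sin D ≈ 1.5372.
Median from D: ½√(2·f² + 2·e² − d²) ≈ 1.8279.

1.828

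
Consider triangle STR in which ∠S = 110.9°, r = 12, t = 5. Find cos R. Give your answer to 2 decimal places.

By the law of cosines, s² = t² + r² − 2·t·r·cos S = 211.81, so s ≈ 14.554.
Law of cosines again: cos R = (s² + t² − r²)/(2·s·t) ≈ 0.63770, so ∠R ≈ 50.38°.

0.64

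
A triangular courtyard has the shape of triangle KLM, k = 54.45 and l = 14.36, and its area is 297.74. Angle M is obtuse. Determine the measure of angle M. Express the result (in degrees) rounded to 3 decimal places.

130.396

From area = ½·k·l·sin M, we get sin M = 2·area/(k·l) ≈ 0.76158.
Taking the obtuse solution, ∠M ≈ 130.40°.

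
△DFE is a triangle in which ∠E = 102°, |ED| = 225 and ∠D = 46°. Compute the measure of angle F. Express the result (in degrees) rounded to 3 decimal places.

32.000

The third angle is ∠F = 180° − ∠E − ∠D = 32.00°.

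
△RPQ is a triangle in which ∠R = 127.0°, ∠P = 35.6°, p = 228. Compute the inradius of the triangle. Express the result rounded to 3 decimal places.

The third angle is ∠Q = 180° − ∠R − ∠P = 17.40°.
Law of sines: r = p·sin R/sin P ≈ 312.8.
Law of sines: q = p·sin Q/sin P ≈ 117.13.
Area = ½·p·r·sin Q ≈ 10664.
Semiperimeter s = (312.8+228+117.13)/2 = 328.96.
Inradius = area/s = 10664/328.96 ≈ 32.416.

32.416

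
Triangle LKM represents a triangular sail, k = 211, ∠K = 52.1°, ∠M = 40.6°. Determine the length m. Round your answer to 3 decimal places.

The third angle is ∠L = 180° − ∠K − ∠M = 87.30°.
Law of sines: m = k·sin M/sin K ≈ 174.02.

174.016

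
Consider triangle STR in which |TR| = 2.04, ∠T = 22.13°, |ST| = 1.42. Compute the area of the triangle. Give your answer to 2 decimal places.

0.55

Area = ½·|ST|·|TR|·sin T ≈ 0.54563.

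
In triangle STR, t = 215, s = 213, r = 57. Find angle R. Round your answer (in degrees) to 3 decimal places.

∠R ≈ 15.297°

By the law of cosines, cos R = (s² + t² − r²) / (2·s·t) ≈ 0.96457, so ∠R ≈ 15.30°.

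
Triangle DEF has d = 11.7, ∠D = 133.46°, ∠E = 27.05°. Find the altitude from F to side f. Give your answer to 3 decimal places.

5.321

The third angle is ∠F = 180° − ∠D − ∠E = 19.49°.
Law of sines: e = d·sin E/sin D ≈ 7.3304.
Law of sines: f = d·sin F/sin D ≈ 5.378.
Area = ½·d·e·sin F ≈ 14.307.
The altitude from F has length 2·area/f ≈ 5.3208.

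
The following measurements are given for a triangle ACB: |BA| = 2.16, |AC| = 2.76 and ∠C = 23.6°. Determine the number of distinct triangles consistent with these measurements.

|AC|·sin C = 2.76·sin(23.6°) ≈ 1.105.
Since |AC| sin C < |BA| < |AC| (1.105 < 2.16 < 2.76), two triangles exist.

2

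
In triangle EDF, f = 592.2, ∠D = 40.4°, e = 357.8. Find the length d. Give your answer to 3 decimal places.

394.966

By the law of cosines, d² = f² + e² − 2·f·e·cos D = 1.56e+05, so d ≈ 394.97.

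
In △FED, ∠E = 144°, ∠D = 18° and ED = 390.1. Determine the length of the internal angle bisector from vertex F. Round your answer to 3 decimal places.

The third angle is ∠F = 180° − ∠E − ∠D = 18.00°.
Law of sines: DF = ED·sin E/sin F ≈ 742.01.
Law of sines: FE = ED·sin D/sin F ≈ 390.1.
The bisector from F has length 2·DF·FE·cos(∠F/2)/(DF+FE) ≈ 505.07.

505.066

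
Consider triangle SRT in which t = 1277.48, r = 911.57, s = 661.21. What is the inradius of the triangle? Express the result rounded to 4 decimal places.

201.6086

Semiperimeter p = (661.21 + 911.57 + 1277.5)/2 = 1425.1.
Heron's formula: area = √(1425.1·763.92·513.56·147.65) ≈ 2.8732e+05.
Inradius = area/p = 2.8732e+05/1425.1 ≈ 201.61.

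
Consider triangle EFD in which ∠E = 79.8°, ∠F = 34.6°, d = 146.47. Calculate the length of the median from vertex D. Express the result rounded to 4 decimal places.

106.4685

The third angle is ∠D = 180° − ∠E − ∠F = 65.60°.
Law of sines: e = d·sin E/sin D ≈ 158.29.
Law of sines: f = d·sin F/sin D ≈ 91.329.
Median from D: ½√(2·e² + 2·f² − d²) ≈ 106.47.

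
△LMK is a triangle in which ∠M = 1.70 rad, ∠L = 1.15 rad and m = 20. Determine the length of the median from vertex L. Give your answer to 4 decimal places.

The third angle is ∠K = π − ∠L − ∠M = 0.292 rad.
Law of sines: l = m·sin L/sin M ≈ 18.409.
Law of sines: k = m·sin K/sin M ≈ 5.7979.
Median from L: ½√(2·m² + 2·k² − l²) ≈ 11.493.

11.4929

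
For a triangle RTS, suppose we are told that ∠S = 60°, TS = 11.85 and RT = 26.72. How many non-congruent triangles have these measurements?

TS·sin S = 11.85·sin(60°) ≈ 10.26.
Since RT ≥ TS, exactly one triangle exists.

1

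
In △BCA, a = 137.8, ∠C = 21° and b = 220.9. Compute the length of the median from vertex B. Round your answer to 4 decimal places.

m_B ≈ 52.6292

By the law of cosines, c² = a² + b² − 2·a·b·cos C = 10949, so c ≈ 104.64.
Median from B: ½√(2·c² + 2·a² − b²) ≈ 52.629.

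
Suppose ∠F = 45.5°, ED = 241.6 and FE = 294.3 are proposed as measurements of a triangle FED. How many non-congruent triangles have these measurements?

FE·sin F = 294.3·sin(45.5°) ≈ 209.9.
Since FE sin F < ED < FE (209.9 < 241.6 < 294.3), two triangles exist.

2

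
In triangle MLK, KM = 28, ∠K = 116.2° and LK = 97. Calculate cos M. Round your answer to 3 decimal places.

By the law of cosines, ML² = LK² + KM² − 2·LK·KM·cos K = 12591, so ML ≈ 112.21.
Law of cosines again: cos M = (KM² + ML² − LK²)/(2·KM·ML) ≈ 0.63119, so ∠M ≈ 50.86°.

0.631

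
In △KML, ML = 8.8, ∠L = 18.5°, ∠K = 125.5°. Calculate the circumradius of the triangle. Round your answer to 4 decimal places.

5.4046

The third angle is ∠M = 180° − ∠L − ∠K = 36.00°.
Law of sines: LK = ML·sin M/sin K ≈ 6.3535.
Law of sines: KM = ML·sin L/sin K ≈ 3.4298.
Circumradius = ML/(2 sin K) ≈ 5.4046.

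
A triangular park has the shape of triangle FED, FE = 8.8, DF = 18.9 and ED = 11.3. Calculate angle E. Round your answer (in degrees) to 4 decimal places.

∠E ≈ 139.8787°

By the law of cosines, cos E = (FE² + ED² − DF²) / (2·FE·ED) ≈ -0.76468, so ∠E ≈ 139.88°.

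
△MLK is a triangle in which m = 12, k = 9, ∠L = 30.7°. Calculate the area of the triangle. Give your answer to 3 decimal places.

Area = ½·k·m·sin L ≈ 27.569.

27.569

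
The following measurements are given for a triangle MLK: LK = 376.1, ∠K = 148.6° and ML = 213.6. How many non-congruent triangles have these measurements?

LK·sin K = 376.1·sin(148.6°) ≈ 196.
Since ∠K is not acute, a triangle exists only if ML > LK; here ML ≤ LK, so there is no triangle.

0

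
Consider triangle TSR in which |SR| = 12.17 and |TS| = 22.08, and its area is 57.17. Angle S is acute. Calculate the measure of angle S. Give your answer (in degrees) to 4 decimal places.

From area = ½·|TS|·|SR|·sin S, we get sin S = 2·area/(|TS|·|SR|) ≈ 0.42551.
Taking the acute solution, ∠S ≈ 25.18°.

25.1829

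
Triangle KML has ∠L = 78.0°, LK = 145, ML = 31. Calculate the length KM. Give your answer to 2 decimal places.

141.83

By the law of cosines, KM² = ML² + LK² − 2·ML·LK·cos L = 20117, so KM ≈ 141.83.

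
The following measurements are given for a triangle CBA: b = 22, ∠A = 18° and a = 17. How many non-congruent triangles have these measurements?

b·sin A = 22·sin(18°) ≈ 6.798.
Since b sin A < a < b (6.798 < 17 < 22), two triangles exist.

2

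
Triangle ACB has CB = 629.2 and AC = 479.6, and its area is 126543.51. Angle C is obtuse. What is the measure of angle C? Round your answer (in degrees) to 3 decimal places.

∠C ≈ 122.998°

From area = ½·AC·CB·sin C, we get sin C = 2·area/(AC·CB) ≈ 0.83869.
Taking the obtuse solution, ∠C ≈ 123.00°.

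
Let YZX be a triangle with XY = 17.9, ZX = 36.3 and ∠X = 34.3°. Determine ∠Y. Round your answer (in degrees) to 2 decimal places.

By the law of cosines, YZ² = ZX² + XY² − 2·ZX·XY·cos X = 564.55, so YZ ≈ 23.76.
Law of cosines again: cos Y = (XY² + YZ² − ZX²)/(2·XY·YZ) ≈ -0.50872, so ∠Y ≈ 120.58°.

∠Y ≈ 120.58°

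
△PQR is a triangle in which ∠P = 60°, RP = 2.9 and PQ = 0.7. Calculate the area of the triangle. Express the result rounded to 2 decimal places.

0.88

Area = ½·RP·PQ·sin P ≈ 0.87902.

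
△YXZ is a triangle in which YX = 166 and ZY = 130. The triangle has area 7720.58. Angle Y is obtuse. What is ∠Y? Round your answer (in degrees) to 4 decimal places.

∠Y ≈ 134.3133°

From area = ½·ZY·YX·sin Y, we get sin Y = 2·area/(ZY·YX) ≈ 0.71553.
Taking the obtuse solution, ∠Y ≈ 134.31°.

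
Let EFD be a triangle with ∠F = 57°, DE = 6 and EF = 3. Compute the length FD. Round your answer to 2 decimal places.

Law of sines: sin D = EF·sin F/DE ≈ 0.41934.
Since DE ≥ EF, only the acute value applies: ∠D ≈ 24.79°.
Then ∠E = 180° − ∠F − ∠D ≈ 98.21°.
Law of sines gives FD = DE·sin E/sin F ≈ 7.0809.

7.08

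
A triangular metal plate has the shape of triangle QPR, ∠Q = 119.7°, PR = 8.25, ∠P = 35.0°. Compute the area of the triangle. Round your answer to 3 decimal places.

area ≈ 9.603

The third angle is ∠R = 180° − ∠Q − ∠P = 25.30°.
Law of sines: RQ = PR·sin P/sin Q ≈ 5.4477.
Law of sines: QP = PR·sin R/sin Q ≈ 4.0589.
Area = ½·PR·RQ·sin R ≈ 9.6034.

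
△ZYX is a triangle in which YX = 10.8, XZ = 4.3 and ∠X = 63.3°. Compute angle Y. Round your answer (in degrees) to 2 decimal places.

By the law of cosines, ZY² = YX² + XZ² − 2·YX·XZ·cos X = 93.397, so ZY ≈ 9.6642.
Law of cosines again: cos Y = (ZY² + YX² − XZ²)/(2·ZY·YX) ≈ 0.91760, so ∠Y ≈ 23.42°.

∠Y ≈ 23.42°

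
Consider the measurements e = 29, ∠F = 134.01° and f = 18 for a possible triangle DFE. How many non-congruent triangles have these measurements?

0

e·sin F = 29·sin(134.01°) ≈ 20.86.
Since ∠F is not acute, a triangle exists only if f > e; here f ≤ e, so there is no triangle.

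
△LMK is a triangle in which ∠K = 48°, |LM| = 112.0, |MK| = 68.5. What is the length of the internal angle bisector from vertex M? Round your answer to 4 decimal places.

t_M ≈ 51.7695

Law of sines: sin L = |MK|·sin K/|LM| ≈ 0.45451.
Since |LM| ≥ |MK|, only the acute value applies: ∠L ≈ 27.03°.
Then ∠M = 180° − ∠K − ∠L ≈ 104.97°.
Law of sines gives |KL| = |LM|·sin M/sin K ≈ 145.6.
The bisector from M has length 2·|LM|·|MK|·cos(∠M/2)/(|LM|+|MK|) ≈ 51.77.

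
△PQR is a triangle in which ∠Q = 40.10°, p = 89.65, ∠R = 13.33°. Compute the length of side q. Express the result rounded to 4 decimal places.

The third angle is ∠P = 180° − ∠Q − ∠R = 126.57°.
Law of sines: q = p·sin Q/sin P ≈ 71.901.

71.9008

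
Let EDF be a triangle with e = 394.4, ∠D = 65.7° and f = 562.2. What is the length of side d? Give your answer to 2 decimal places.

537.71

By the law of cosines, d² = f² + e² − 2·f·e·cos D = 2.8913e+05, so d ≈ 537.71.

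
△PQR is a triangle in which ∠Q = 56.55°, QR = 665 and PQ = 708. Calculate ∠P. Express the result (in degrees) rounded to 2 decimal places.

By the law of cosines, RP² = PQ² + QR² − 2·PQ·QR·cos Q = 4.2445e+05, so RP ≈ 651.5.
Law of cosines again: cos P = (RP² + PQ² − QR²)/(2·RP·PQ) ≈ 0.52409, so ∠P ≈ 58.39°.

∠P ≈ 58.39°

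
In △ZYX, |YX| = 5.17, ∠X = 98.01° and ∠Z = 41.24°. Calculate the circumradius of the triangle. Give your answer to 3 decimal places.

The third angle is ∠Y = 180° − ∠X − ∠Z = 40.75°.
Law of sines: |XZ| = |YX|·sin Y/sin Z ≈ 5.1194.
Law of sines: |ZY| = |YX|·sin X/sin Z ≈ 7.7662.
Circumradius = |YX|/(2 sin Z) ≈ 3.9213.

3.921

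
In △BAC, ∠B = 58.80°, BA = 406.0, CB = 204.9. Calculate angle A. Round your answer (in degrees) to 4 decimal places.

By the law of cosines, AC² = CB² + BA² − 2·CB·BA·cos B = 1.2063e+05, so AC ≈ 347.32.
Law of cosines again: cos A = (BA² + AC² − CB²)/(2·BA·AC) ≈ 0.86334, so ∠A ≈ 30.31°.

30.3060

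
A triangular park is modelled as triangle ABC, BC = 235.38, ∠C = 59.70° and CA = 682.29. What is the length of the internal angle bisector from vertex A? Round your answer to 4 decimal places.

t_A ≈ 628.4421

By the law of cosines, AB² = BC² + CA² − 2·BC·CA·cos C = 3.5887e+05, so AB ≈ 599.06.
Law of cosines again: cos A = (CA² + AB² − BC²)/(2·CA·AB) ≈ 0.94070, so ∠A ≈ 19.83°.
The bisector from A has length 2·CA·AB·cos(∠A/2)/(CA+AB) ≈ 628.44.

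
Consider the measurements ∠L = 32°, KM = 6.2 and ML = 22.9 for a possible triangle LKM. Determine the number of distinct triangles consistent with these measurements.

0

ML·sin L = 22.9·sin(32°) ≈ 12.14.
Since KM = 6.2 < 12.14 = ML sin L, no triangle exists.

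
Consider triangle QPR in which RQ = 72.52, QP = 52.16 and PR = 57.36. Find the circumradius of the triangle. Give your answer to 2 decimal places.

36.55

By the law of cosines, cos Q = (RQ² + QP² − PR²) / (2·RQ·QP) ≈ 0.61989, so ∠Q ≈ 51.69°.
Circumradius = PR/(2 sin Q) ≈ 36.55.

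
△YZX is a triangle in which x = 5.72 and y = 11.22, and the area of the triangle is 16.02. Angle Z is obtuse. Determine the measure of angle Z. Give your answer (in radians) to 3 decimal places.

From area = ½·x·y·sin Z, we get sin Z = 2·area/(x·y) ≈ 0.49923.
Taking the obtuse solution, ∠Z ≈ 2.619 rad.

∠Z ≈ 2.619 rad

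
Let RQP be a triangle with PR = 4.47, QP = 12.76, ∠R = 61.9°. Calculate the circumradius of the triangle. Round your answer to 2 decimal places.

Law of sines: sin Q = PR·sin R/QP ≈ 0.30902.
Since QP ≥ PR, only the acute value applies: ∠Q ≈ 18.00°.
Then ∠P = 180° − ∠R − ∠Q ≈ 100.10°.
Law of sines gives RQ = QP·sin P/sin R ≈ 14.241.
Circumradius = QP/(2 sin R) ≈ 7.2325.

7.23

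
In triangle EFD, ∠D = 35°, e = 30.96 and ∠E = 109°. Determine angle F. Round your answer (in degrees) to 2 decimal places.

36.00

The third angle is ∠F = 180° − ∠D − ∠E = 36.00°.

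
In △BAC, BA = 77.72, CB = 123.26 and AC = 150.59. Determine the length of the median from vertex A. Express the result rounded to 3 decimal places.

Median from A: ½√(2·BA² + 2·AC² − CB²) ≈ 102.76.

m_A ≈ 102.765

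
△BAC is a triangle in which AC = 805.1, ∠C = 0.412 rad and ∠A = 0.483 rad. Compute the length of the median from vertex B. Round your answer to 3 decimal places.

The third angle is ∠B = π − ∠A − ∠C = 2.247 rad.
Law of sines: CB = AC·sin A/sin B ≈ 479.25.
Law of sines: BA = AC·sin C/sin B ≈ 413.22.
Median from B: ½√(2·CB² + 2·BA² − AC²) ≈ 195.37.

195.373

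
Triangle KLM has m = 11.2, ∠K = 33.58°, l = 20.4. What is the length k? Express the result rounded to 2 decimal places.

12.68

By the law of cosines, k² = l² + m² − 2·l·m·cos K = 160.9, so k ≈ 12.685.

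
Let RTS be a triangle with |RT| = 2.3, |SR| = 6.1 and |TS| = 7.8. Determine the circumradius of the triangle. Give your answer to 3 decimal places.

By the law of cosines, cos R = (|SR|² + |RT|² − |TS|²) / (2·|SR|·|RT|) ≈ -0.65360, so ∠R ≈ 130.81°.
Circumradius = |TS|/(2 sin R) ≈ 5.153.

5.153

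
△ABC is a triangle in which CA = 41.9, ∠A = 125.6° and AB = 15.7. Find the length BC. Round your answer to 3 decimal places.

52.612

By the law of cosines, BC² = CA² + AB² − 2·CA·AB·cos A = 2768, so BC ≈ 52.612.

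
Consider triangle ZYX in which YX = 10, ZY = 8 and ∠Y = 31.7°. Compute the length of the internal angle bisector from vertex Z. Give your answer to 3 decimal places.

t_Z ≈ 4.276

By the law of cosines, XZ² = ZY² + YX² − 2·ZY·YX·cos Y = 27.87, so XZ ≈ 5.2792.
Law of cosines again: cos Z = (XZ² + ZY² − YX²)/(2·XZ·ZY) ≈ -0.09625, so ∠Z ≈ 95.52°.
The bisector from Z has length 2·XZ·ZY·cos(∠Z/2)/(XZ+ZY) ≈ 4.2759.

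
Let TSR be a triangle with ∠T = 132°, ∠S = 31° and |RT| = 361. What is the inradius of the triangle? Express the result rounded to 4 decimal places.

The third angle is ∠R = 180° − ∠T − ∠S = 17.00°.
Law of sines: |SR| = |RT|·sin T/sin S ≈ 520.88.
Law of sines: |TS| = |RT|·sin R/sin S ≈ 204.93.
Area = ½·|RT|·|SR|·sin R ≈ 27489.
Semiperimeter s = (520.88+361+204.93)/2 = 543.41.
Inradius = area/s = 27489/543.41 ≈ 50.586.

50.5858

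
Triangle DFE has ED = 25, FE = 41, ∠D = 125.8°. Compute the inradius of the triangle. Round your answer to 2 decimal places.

Law of sines: sin F = ED·sin D/FE ≈ 0.49455.
Since FE ≥ ED, only the acute value applies: ∠F ≈ 29.64°.
Then ∠E = 180° − ∠D − ∠F ≈ 24.56°.
Law of sines gives DF = FE·sin E/sin D ≈ 21.011.
Area = ½·FE·ED·sin E ≈ 213.02.
Semiperimeter s = (41+25+21.011)/2 = 43.506.
Inradius = area/s = 213.02/43.506 ≈ 4.8963.

4.90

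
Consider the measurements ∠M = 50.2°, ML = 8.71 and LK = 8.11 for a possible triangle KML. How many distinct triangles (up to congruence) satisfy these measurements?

2

ML·sin M = 8.71·sin(50.2°) ≈ 6.692.
Since ML sin M < LK < ML (6.692 < 8.11 < 8.71), two triangles exist.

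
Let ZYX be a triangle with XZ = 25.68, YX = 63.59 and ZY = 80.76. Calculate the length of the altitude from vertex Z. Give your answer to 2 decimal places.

21.33

Semiperimeter s = (63.59 + 25.68 + 80.76)/2 = 85.015.
Heron's formula: area = √(85.015·21.425·59.335·4.255) ≈ 678.13.
The altitude from Z has length 2·area/YX ≈ 21.328.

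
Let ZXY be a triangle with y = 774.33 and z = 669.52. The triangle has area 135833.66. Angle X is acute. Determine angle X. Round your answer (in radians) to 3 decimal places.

0.552

From area = ½·y·z·sin X, we get sin X = 2·area/(y·z) ≈ 0.52402.
Taking the acute solution, ∠X ≈ 0.5516 rad.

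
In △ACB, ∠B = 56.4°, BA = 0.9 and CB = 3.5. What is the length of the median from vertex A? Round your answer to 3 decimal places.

By the law of cosines, AC² = CB² + BA² − 2·CB·BA·cos B = 9.5736, so AC ≈ 3.0941.
Median from A: ½√(2·BA² + 2·AC² − CB²) ≈ 1.4592.

m_A ≈ 1.459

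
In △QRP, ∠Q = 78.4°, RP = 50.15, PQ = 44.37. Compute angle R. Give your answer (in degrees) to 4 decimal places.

Law of sines: sin R = PQ·sin Q/RP ≈ 0.86668.
Since RP ≥ PQ, only the acute value applies: ∠R ≈ 60.07°.
Then ∠P = 180° − ∠Q − ∠R ≈ 41.53°.

60.0745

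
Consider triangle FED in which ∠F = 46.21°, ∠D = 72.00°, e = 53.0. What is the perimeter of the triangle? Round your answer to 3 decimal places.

153.617

The third angle is ∠E = 180° − ∠D − ∠F = 61.79°.
Law of sines: f = e·sin F/sin E ≈ 43.417.
Law of sines: d = e·sin D/sin E ≈ 57.2.
Semiperimeter s = (43.417+53+57.2)/2 = 76.808.
Perimeter = 43.417 + 53 + 57.2 = 153.62.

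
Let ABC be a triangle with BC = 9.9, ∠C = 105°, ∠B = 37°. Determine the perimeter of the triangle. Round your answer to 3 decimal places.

The third angle is ∠A = 180° − ∠B − ∠C = 38.00°.
Law of sines: CA = BC·sin B/sin A ≈ 9.6773.
Law of sines: AB = BC·sin C/sin A ≈ 15.532.
Semiperimeter s = (9.9+9.6773+15.532)/2 = 17.555.
Perimeter = 9.9 + 9.6773 + 15.532 = 35.11.

35.110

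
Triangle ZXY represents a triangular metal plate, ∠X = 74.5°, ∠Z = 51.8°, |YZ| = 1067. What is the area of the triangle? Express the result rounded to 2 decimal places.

The third angle is ∠Y = 180° − ∠Z − ∠X = 53.70°.
Law of sines: |XY| = |YZ|·sin Z/sin X ≈ 870.16.
Law of sines: |ZX| = |YZ|·sin Y/sin X ≈ 892.38.
Area = ½·|YZ|·|XY|·sin Y ≈ 3.7413e+05.

374134.87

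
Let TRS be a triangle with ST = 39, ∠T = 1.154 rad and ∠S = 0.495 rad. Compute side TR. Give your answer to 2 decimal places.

The third angle is ∠R = π − ∠S − ∠T = 1.493 rad.
Law of sines: TR = ST·sin S/sin R ≈ 18.583.

18.58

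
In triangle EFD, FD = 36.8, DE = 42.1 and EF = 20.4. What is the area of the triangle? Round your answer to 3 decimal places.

Semiperimeter s = (36.8 + 42.1 + 20.4)/2 = 49.65.
Heron's formula: area = √(49.65·12.85·7.55·29.25) ≈ 375.36.

area ≈ 375.360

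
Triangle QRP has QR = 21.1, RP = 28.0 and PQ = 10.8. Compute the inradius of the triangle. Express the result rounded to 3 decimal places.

Semiperimeter s = (28 + 10.8 + 21.1)/2 = 29.95.
Heron's formula: area = √(29.95·1.95·19.15·8.85) ≈ 99.488.
Inradius = area/s = 99.488/29.95 ≈ 3.3218.

3.322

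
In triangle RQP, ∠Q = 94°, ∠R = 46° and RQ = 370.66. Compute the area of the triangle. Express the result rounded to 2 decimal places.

The third angle is ∠P = 180° − ∠R − ∠Q = 40.00°.
Law of sines: QP = RQ·sin R/sin P ≈ 414.8.
Law of sines: PR = RQ·sin Q/sin P ≈ 575.24.
Area = ½·RQ·QP·sin Q ≈ 76688.

area ≈ 76688.25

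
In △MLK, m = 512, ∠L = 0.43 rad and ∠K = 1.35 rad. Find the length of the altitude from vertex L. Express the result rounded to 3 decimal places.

499.570

The third angle is ∠M = π − ∠L − ∠K = 1.362 rad.
Law of sines: l = m·sin L/sin M ≈ 218.2.
Law of sines: k = m·sin K/sin M ≈ 510.71.
Area = ½·m·l·sin K ≈ 54502.
The altitude from L has length 2·area/l ≈ 499.57.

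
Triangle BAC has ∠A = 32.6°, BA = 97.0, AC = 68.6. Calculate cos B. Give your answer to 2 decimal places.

cos B ≈ 0.73

By the law of cosines, CB² = BA² + AC² − 2·BA·AC·cos A = 2903.3, so CB ≈ 53.882.
Law of cosines again: cos B = (CB² + BA² − AC²)/(2·CB·BA) ≈ 0.72766, so ∠B ≈ 43.31°.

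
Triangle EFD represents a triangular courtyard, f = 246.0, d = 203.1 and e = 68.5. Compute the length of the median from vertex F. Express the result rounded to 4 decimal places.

Median from F: ½√(2·d² + 2·e² − f²) ≈ 88.555.

m_F ≈ 88.5547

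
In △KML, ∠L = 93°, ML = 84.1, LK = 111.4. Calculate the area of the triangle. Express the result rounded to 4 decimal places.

Area = ½·ML·LK·sin L ≈ 4678.

area ≈ 4677.9502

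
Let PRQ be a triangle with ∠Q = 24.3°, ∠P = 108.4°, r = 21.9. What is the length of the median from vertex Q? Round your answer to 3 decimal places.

The third angle is ∠R = 180° − ∠Q − ∠P = 47.30°.
Law of sines: p = r·sin P/sin R ≈ 28.276.
Law of sines: q = r·sin Q/sin R ≈ 12.263.
Median from Q: ½√(2·p² + 2·r² − q²) ≈ 24.535.

m_Q ≈ 24.535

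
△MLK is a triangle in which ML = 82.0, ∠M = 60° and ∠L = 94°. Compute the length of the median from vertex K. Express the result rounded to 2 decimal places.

169.85

The third angle is ∠K = 180° − ∠M − ∠L = 26.00°.
Law of sines: LK = ML·sin M/sin K ≈ 162.
Law of sines: KM = ML·sin L/sin K ≈ 186.6.
Median from K: ½√(2·LK² + 2·KM² − ML²) ≈ 169.85.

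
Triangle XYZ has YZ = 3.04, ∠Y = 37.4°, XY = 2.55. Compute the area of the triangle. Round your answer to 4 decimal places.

Area = ½·XY·YZ·sin Y ≈ 2.3542.

area ≈ 2.3542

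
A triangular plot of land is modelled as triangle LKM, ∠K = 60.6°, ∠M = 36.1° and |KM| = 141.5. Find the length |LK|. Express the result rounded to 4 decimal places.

83.9446

The third angle is ∠L = 180° − ∠K − ∠M = 83.30°.
Law of sines: |LK| = |KM|·sin M/sin L ≈ 83.945.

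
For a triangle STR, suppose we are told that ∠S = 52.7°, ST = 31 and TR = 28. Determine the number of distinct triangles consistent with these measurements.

ST·sin S = 31·sin(52.7°) ≈ 24.66.
Since ST sin S < TR < ST (24.66 < 28 < 31), two triangles exist.

2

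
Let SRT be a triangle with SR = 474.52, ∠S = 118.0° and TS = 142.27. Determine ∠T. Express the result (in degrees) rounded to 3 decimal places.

By the law of cosines, RT² = TS² + SR² − 2·TS·SR·cos S = 3.088e+05, so RT ≈ 555.7.
Law of cosines again: cos T = (RT² + TS² − SR²)/(2·RT·TS) ≈ 0.65691, so ∠T ≈ 48.94°.

48.935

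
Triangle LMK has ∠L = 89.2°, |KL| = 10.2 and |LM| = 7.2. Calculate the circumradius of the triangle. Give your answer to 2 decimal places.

R ≈ 6.20

By the law of cosines, |MK|² = |KL|² + |LM|² − 2·|KL|·|LM|·cos L = 153.83, so |MK| ≈ 12.403.
Area = ½·|KL|·|LM|·sin L ≈ 36.716.
Circumradius = |MK|/(2 sin L) ≈ 6.202.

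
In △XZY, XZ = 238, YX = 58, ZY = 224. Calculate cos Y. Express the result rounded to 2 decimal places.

By the law of cosines, cos Y = (ZY² + YX² − XZ²) / (2·ZY·YX) ≈ -0.11946, so ∠Y ≈ 1.6905 rad.

-0.12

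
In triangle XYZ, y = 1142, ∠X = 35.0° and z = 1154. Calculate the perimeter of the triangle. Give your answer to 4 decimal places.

2986.5154

By the law of cosines, x² = y² + z² − 2·y·z·cos X = 4.7681e+05, so x ≈ 690.52.
Semiperimeter s = (690.52+1142+1154)/2 = 1493.3.
Perimeter = 690.52 + 1142 + 1154 = 2986.5.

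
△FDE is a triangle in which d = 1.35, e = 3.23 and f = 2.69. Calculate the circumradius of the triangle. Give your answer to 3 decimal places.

R ≈ 1.645

By the law of cosines, cos F = (d² + e² − f²) / (2·d·e) ≈ 0.57554, so ∠F ≈ 54.86°.
Circumradius = f/(2 sin F) ≈ 1.6447.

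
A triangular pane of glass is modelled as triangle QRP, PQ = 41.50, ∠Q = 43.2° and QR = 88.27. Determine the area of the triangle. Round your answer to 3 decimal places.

area ≈ 1253.818

Area = ½·PQ·QR·sin Q ≈ 1253.8.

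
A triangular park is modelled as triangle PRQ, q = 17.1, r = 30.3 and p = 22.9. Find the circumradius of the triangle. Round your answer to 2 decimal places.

By the law of cosines, cos P = (r² + q² − p²) / (2·r·q) ≈ 0.66208, so ∠P ≈ 0.847 rad.
Circumradius = p/(2 sin P) ≈ 15.278.

15.28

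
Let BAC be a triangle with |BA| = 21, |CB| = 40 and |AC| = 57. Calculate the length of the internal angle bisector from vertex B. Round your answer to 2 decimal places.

By the law of cosines, cos B = (|CB|² + |BA|² − |AC|²) / (2·|CB|·|BA|) ≈ -0.71905, so ∠B ≈ 2.373 rad.
The bisector from B has length 2·|CB|·|BA|·cos(∠B/2)/(|CB|+|BA|) ≈ 10.322.

t_B ≈ 10.32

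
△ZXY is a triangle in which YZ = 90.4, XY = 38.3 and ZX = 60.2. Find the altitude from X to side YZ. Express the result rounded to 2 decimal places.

h_X ≈ 18.98

Semiperimeter s = (38.3 + 90.4 + 60.2)/2 = 94.45.
Heron's formula: area = √(94.45·56.15·4.05·34.25) ≈ 857.7.
The altitude from X has length 2·area/YZ ≈ 18.976.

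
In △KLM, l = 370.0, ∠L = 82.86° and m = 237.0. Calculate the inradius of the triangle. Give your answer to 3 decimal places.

Law of sines: sin M = m·sin L/l ≈ 0.63557.
Since l ≥ m, only the acute value applies: ∠M ≈ 39.46°.
Then ∠K = 180° − ∠L − ∠M ≈ 57.68°.
Law of sines gives k = l·sin K/sin L ≈ 315.11.
Area = ½·l·m·sin K ≈ 37051.
Semiperimeter s = (315.11+370+237)/2 = 461.06.
Inradius = area/s = 37051/461.06 ≈ 80.362.

80.362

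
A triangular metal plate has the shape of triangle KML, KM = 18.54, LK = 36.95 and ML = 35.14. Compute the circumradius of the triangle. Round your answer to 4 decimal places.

18.7275

By the law of cosines, cos K = (LK² + KM² − ML²) / (2·LK·KM) ≈ 0.34612, so ∠K ≈ 69.75°.
Circumradius = ML/(2 sin K) ≈ 18.728.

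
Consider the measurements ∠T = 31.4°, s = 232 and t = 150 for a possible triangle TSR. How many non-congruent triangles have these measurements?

s·sin T = 232·sin(31.4°) ≈ 120.9.
Since s sin T < t < s (120.9 < 150 < 232), two triangles exist.

2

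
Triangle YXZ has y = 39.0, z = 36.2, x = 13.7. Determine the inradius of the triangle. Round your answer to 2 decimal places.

5.58

Semiperimeter s = (39 + 13.7 + 36.2)/2 = 44.45.
Heron's formula: area = √(44.45·5.45·30.75·8.25) ≈ 247.9.
Inradius = area/s = 247.9/44.45 ≈ 5.5771.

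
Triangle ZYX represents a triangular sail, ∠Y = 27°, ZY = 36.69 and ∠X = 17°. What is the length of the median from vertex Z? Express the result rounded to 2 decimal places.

The third angle is ∠Z = 180° − ∠Y − ∠X = 136.00°.
Law of sines: YX = ZY·sin Z/sin X ≈ 87.173.
Law of sines: XZ = ZY·sin Y/sin X ≈ 56.972.
Median from Z: ½√(2·XZ² + 2·ZY² − YX²) ≈ 19.904.

m_Z ≈ 19.90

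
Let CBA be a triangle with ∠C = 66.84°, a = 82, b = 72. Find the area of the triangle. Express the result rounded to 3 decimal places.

Area = ½·b·a·sin C ≈ 2714.1.

area ≈ 2714.099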